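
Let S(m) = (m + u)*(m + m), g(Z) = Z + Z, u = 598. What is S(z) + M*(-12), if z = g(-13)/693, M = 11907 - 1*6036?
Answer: -33856050724/480249 ≈ -70497.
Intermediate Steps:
g(Z) = 2*Z
M = 5871 (M = 11907 - 6036 = 5871)
z = -26/693 (z = (2*(-13))/693 = -26*1/693 = -26/693 ≈ -0.037518)
S(m) = 2*m*(598 + m) (S(m) = (m + 598)*(m + m) = (598 + m)*(2*m) = 2*m*(598 + m))
S(z) + M*(-12) = 2*(-26/693)*(598 - 26/693) + 5871*(-12) = 2*(-26/693)*(414388/693) - 70452 = -21548176/480249 - 70452 = -33856050724/480249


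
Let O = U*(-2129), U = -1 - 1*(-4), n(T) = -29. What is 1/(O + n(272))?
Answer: -1/6416 ≈ -0.00015586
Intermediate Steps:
U = 3 (U = -1 + 4 = 3)
O = -6387 (O = 3*(-2129) = -6387)
1/(O + n(272)) = 1/(-6387 - 29) = 1/(-6416) = -1/6416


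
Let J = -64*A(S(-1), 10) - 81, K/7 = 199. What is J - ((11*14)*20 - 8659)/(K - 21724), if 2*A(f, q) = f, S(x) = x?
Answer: -1001798/20331 ≈ -49.274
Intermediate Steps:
K = 1393 (K = 7*199 = 1393)
A(f, q) = f/2
J = -49 (J = -32*(-1) - 81 = -64*(-½) - 81 = 32 - 81 = -49)
J - ((11*14)*20 - 8659)/(K - 21724) = -49 - ((11*14)*20 - 8659)/(1393 - 21724) = -49 - (154*20 - 8659)/(-20331) = -49 - (3080 - 8659)*(-1)/20331 = -49 - (-5579)*(-1)/20331 = -49 - 1*5579/20331 = -49 - 5579/20331 = -1001798/20331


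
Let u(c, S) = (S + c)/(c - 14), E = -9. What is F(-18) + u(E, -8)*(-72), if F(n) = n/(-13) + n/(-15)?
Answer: -75696/1495 ≈ -50.633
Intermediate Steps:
u(c, S) = (S + c)/(-14 + c)
F(n) = -28*n/195 (F(n) = n*(-1/13) + n*(-1/15) = -n/13 - n/15 = -28*n/195)
F(-18) + u(E, -8)*(-72) = -28/195*(-18) + ((-8 - 9)/(-14 - 9))*(-72) = 168/65 + (-17/(-23))*(-72) = 168/65 - 1/23*(-17)*(-72) = 168/65 + (17/23)*(-72) = 168/65 - 1224/23 = -75696/1495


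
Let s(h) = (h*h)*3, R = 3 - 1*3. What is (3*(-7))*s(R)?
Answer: 0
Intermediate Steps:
R = 0 (R = 3 - 3 = 0)
s(h) = 3*h² (s(h) = h²*3 = 3*h²)
(3*(-7))*s(R) = (3*(-7))*(3*0²) = -63*0 = -21*0 = 0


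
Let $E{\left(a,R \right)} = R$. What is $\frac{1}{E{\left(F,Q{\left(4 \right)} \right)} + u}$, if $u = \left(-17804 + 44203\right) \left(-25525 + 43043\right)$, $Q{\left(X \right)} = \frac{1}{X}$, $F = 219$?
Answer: $\frac{4}{1849830729} \approx 2.1624 \cdot 10^{-9}$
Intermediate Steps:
$u = 462457682$ ($u = 26399 \cdot 17518 = 462457682$)
$\frac{1}{E{\left(F,Q{\left(4 \right)} \right)} + u} = \frac{1}{\frac{1}{4} + 462457682} = \frac{1}{\frac{1849830729}{4}} = \frac{4}{1849830729}$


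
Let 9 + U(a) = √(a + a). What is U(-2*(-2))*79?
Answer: -711 + 158*√2 ≈ -487.55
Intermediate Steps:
U(a) = -9 + √2*√a (U(a) = -9 + √(a + a) = -9 + √(2*a) = -9 + √2*√a)
U(-2*(-2))*79 = (-9 + √2*√(-2*(-2)))*79 = (-9 + √2*√4)*79 = (-9 + √2*2)*79 = (-9 + 2*√2)*79 = -711 + 158*√2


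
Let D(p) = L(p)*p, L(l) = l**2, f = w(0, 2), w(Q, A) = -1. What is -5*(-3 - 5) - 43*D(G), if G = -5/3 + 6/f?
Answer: 524261/27 ≈ 19417.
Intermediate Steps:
f = -1
G = -23/3 (G = -5/3 + 6/(-1) = -5*1/3 + 6*(-1) = -5/3 - 6 = -23/3 ≈ -7.6667)
D(p) = p**3 (D(p) = p**2*p = p**3)
-5*(-3 - 5) - 43*D(G) = -5*(-3 - 5) - 43*(-23/3)**3 = -5*(-8) - 43*(-12167/27) = 40 + 523181/27 = 524261/27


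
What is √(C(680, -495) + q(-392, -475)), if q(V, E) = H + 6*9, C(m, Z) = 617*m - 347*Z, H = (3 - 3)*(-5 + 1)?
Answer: √591379 ≈ 769.01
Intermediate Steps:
H = 0 (H = 0*(-4) = 0)
C(m, Z) = -347*Z + 617*m
q(V, E) = 54 (q(V, E) = 0 + 6*9 = 0 + 54 = 54)
√(C(680, -495) + q(-392, -475)) = √((-347*(-495) + 617*680) + 54) = √((171765 + 419560) + 54) = √(591325 + 54) = √591379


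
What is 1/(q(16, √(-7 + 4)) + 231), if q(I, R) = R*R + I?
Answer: 1/244 ≈ 0.0040984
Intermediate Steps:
q(I, R) = I + R² (q(I, R) = R² + I = I + R²)
1/(q(16, √(-7 + 4)) + 231) = 1/((16 + (√(-7 + 4))²) + 231) = 1/((16 + (√(-3))²) + 231) = 1/((16 + (I*√3)²) + 231) = 1/((16 - 3) + 231) = 1/(13 + 231) = 1/244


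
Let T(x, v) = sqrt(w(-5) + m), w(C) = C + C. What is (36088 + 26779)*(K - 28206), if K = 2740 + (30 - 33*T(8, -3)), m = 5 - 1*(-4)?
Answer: -1599085012 - 2074611*I ≈ -1.5991e+9 - 2.0746e+6*I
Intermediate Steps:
w(C) = 2*C
m = 9 (m = 5 + 4 = 9)
T(x, v) = I (T(x, v) = sqrt(2*(-5) + 9) = sqrt(-10 + 9) = sqrt(-1) = I)
K = 2770 - 33*I (K = 2740 + (30 - 33*I) = 2770 - 33*I ≈ 2770.0 - 33.0*I)
(36088 + 26779)*(K - 28206) = (36088 + 26779)*((2770 - 33*I) - 28206) = 62867*(-25436 - 33*I) = -1599085012 - 2074611*I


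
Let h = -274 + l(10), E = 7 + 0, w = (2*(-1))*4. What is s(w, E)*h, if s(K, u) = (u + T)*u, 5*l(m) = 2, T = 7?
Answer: -134064/5 ≈ -26813.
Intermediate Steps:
l(m) = ⅖ (l(m) = (⅕)*2 = ⅖)
w = -8 (w = -2*4 = -8)
E = 7
s(K, u) = u*(7 + u) (s(K, u) = (u + 7)*u = (7 + u)*u = u*(7 + u))
h = -1368/5 (h = -274 + ⅖ = -1368/5 ≈ -273.60)
s(w, E)*h = (7*(7 + 7))*(-1368/5) = (7*14)*(-1368/5) = 98*(-1368/5) = -134064/5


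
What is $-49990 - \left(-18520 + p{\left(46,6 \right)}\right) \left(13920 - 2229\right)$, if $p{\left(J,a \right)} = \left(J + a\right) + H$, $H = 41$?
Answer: $215380067$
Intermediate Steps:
$p{\left(J,a \right)} = 41 + J + a$ ($p{\left(J,a \right)} = \left(J + a\right) + 41 = 41 + J + a$)
$-49990 - \left(-18520 + p{\left(46,6 \right)}\right) \left(13920 - 2229\right) = -49990 - \left(-18520 + \left(41 + 46 + 6\right)\right) \left(13920 - 2229\right) = -49990 - \left(-18520 + 93\right) 11691 = -49990 - \left(-18427\right) 11691 = -49990 - -215430057 = -49990 + 215430057 = 215380067$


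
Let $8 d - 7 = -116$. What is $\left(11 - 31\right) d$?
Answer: $\frac{545}{2} \approx 272.5$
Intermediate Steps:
$d = - \frac{109}{8}$ ($d = \frac{7}{8} + \frac{1}{8} \left(-116\right) = \frac{7}{8} - \frac{29}{2} = - \frac{109}{8} \approx -13.625$)
$\left(11 - 31\right) d = \left(11 - 31\right) \left(- \frac{109}{8}\right) = \left(-20\right) \left(- \frac{109}{8}\right) = \frac{545}{2}$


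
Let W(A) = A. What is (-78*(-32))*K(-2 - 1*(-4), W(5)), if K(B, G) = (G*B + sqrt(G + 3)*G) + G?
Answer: 37440 + 24960*sqrt(2) ≈ 72739.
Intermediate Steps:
K(B, G) = G + B*G + G*sqrt(3 + G) (K(B, G) = (B*G + sqrt(3 + G)*G) + G = (B*G + G*sqrt(3 + G)) + G = G + B*G + G*sqrt(3 + G))
(-78*(-32))*K(-2 - 1*(-4), W(5)) = (-78*(-32))*(5*(1 + (-2 - 1*(-4)) + sqrt(3 + 5))) = 2496*(5*(1 + (-2 + 4) + sqrt(8))) = 2496*(5*(1 + 2 + 2*sqrt(2))) = 2496*(5*(3 + 2*sqrt(2))) = 2496*(15 + 10*sqrt(2)) = 37440 + 24960*sqrt(2)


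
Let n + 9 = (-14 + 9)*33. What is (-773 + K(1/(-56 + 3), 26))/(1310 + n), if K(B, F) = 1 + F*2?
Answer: -45/71 ≈ -0.63380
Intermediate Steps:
K(B, F) = 1 + 2*F
n = -174 (n = -9 + (-14 + 9)*33 = -9 - 5*33 = -9 - 165 = -174)
(-773 + K(1/(-56 + 3), 26))/(1310 + n) = (-773 + (1 + 2*26))/(1310 - 174) = (-773 + (1 + 52))/1136 = (-773 + 53)*(1/1136) = -720*1/1136 = -45/71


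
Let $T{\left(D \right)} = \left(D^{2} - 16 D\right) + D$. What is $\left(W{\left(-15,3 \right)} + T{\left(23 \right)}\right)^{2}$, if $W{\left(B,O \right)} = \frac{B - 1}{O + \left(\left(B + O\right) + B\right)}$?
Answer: $\frac{306916}{9} \approx 34102.0$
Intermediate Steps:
$T{\left(D \right)} = D^{2} - 15 D$
$W{\left(B,O \right)} = \frac{-1 + B}{2 B + 2 O}$ ($W{\left(B,O \right)} = \frac{-1 + B}{O + \left(O + 2 B\right)} = \frac{-1 + B}{2 B + 2 O}$)
$\left(W{\left(-15,3 \right)} + T{\left(23 \right)}\right)^{2} = \left(\frac{-1 - 15}{2 \left(-15 + 3\right)} + 23 \left(-15 + 23\right)\right)^{2} = \left(\frac{1}{2} \frac{1}{-12} \left(-16\right) + 23 \cdot 8\right)^{2} = \left(\frac{1}{2} \left(- \frac{1}{12}\right) \left(-16\right) + 184\right)^{2} = \left(\frac{2}{3} + 184\right)^{2} = \left(\frac{554}{3}\right)^{2} = \frac{306916}{9}$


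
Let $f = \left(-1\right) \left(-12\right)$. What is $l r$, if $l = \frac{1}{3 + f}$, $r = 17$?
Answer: $\frac{17}{15} \approx 1.1333$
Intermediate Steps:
$f = 12$
$l = \frac{1}{15}$ ($l = \frac{1}{3 + 12} = \frac{1}{15} \approx 0.066667$)
$l r = \frac{1}{15} \cdot 17 = \frac{17}{15}$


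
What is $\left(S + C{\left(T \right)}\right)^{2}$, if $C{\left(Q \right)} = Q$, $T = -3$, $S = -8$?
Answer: $121$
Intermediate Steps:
$\left(S + C{\left(T \right)}\right)^{2} = \left(-8 - 3\right)^{2} = \left(-11\right)^{2} = 121$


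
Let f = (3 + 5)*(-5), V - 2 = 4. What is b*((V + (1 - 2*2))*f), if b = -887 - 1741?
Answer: 315360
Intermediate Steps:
V = 6 (V = 2 + 4 = 6)
b = -2628
f = -40 (f = 8*(-5) = -40)
b*((V + (1 - 2*2))*f) = -2628*(6 + (1 - 2*2))*(-40) = -2628*(6 + (1 - 4))*(-40) = -2628*(6 - 3)*(-40) = -7884*(-40) = -2628*(-120) = 315360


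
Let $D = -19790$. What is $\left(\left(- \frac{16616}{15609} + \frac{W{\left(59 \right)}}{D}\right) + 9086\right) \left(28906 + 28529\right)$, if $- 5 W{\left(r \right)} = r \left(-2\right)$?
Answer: $\frac{26863836802754651}{51483685} \approx 5.2179 \cdot 10^{8}$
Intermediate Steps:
$W{\left(r \right)} = \frac{2 r}{5}$ ($W{\left(r \right)} = - \frac{r \left(-2\right)}{5} = - \frac{\left(-2\right) r}{5} = \frac{2 r}{5}$)
$\left(\left(- \frac{16616}{15609} + \frac{W{\left(59 \right)}}{D}\right) + 9086\right) \left(28906 + 28529\right) = \left(\left(- \frac{16616}{15609} + \frac{\frac{2}{5} \cdot 59}{-19790}\right) + 9086\right) \left(28906 + 28529\right) = \left(\left(\left(-16616\right) \frac{1}{15609} + \frac{118}{5} \left(- \frac{1}{19790}\right)\right) + 9086\right) 57435 = \left(\left(- \frac{16616}{15609} - \frac{59}{49475}\right) + 9086\right) 57435 = \left(- \frac{822997531}{772255275} + 9086\right) 57435 = \frac{7015888431119}{772255275} \cdot 57435 = \frac{26863836802754651}{51483685}$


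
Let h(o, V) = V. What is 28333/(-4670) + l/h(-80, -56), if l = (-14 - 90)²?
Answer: -6512171/32690 ≈ -199.21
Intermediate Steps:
l = 10816 (l = (-104)² = 10816)
28333/(-4670) + l/h(-80, -56) = 28333/(-4670) + 10816/(-56) = 28333*(-1/4670) + 10816*(-1/56) = -28333/4670 - 1352/7 = -6512171/32690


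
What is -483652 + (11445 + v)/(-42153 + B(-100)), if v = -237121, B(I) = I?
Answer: -20435522280/42253 ≈ -4.8365e+5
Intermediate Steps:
-483652 + (11445 + v)/(-42153 + B(-100)) = -483652 + (11445 - 237121)/(-42153 - 100) = -483652 - 225676/(-42253) = -483652 - 225676*(-1/42253) = -483652 + 225676/42253 = -20435522280/42253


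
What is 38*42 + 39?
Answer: 1635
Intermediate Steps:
38*42 + 39 = 1596 + 39 = 1635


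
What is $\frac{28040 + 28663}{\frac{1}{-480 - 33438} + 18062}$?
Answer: $\frac{1923252354}{612626915} \approx 3.1394$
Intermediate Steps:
$\frac{28040 + 28663}{\frac{1}{-480 - 33438} + 18062} = \frac{56703}{\frac{1}{-33918} + 18062} = \frac{56703}{- \frac{1}{33918} + 18062} = \frac{56703}{\frac{612626915}{33918}} = 56703 \cdot \frac{33918}{612626915} = \frac{1923252354}{612626915}$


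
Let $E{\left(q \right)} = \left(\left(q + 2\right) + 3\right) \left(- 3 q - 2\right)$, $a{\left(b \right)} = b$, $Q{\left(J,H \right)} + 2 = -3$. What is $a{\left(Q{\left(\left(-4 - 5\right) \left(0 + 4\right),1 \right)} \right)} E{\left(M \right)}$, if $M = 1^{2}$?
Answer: $150$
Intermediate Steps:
$Q{\left(J,H \right)} = -5$ ($Q{\left(J,H \right)} = -2 - 3 = -5$)
$M = 1$
$E{\left(q \right)} = \left(-2 - 3 q\right) \left(5 + q\right)$ ($E{\left(q \right)} = \left(\left(2 + q\right) + 3\right) \left(-2 - 3 q\right) = \left(5 + q\right) \left(-2 - 3 q\right) = \left(-2 - 3 q\right) \left(5 + q\right)$)
$a{\left(Q{\left(\left(-4 - 5\right) \left(0 + 4\right),1 \right)} \right)} E{\left(M \right)} = - 5 \left(-10 - 17 - 3 \cdot 1^{2}\right) = - 5 \left(-10 - 17 - 3\right) = \left(-5\right) \left(-30\right) = 150$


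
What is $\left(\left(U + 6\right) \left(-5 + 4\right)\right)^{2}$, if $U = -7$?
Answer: $1$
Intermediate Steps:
$\left(\left(U + 6\right) \left(-5 + 4\right)\right)^{2} = \left(\left(-7 + 6\right) \left(-5 + 4\right)\right)^{2} = \left(\left(-1\right) \left(-1\right)\right)^{2} = 1^{2} = 1$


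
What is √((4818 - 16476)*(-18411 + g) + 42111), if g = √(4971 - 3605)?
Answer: √(214677549 - 11658*√1366) ≈ 14637.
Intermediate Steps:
g = √1366 ≈ 36.959
√((4818 - 16476)*(-18411 + g) + 42111) = √((4818 - 16476)*(-18411 + √1366) + 42111) = √(-11658*(-18411 + √1366) + 42111) = √((214635438 - 11658*√1366) + 42111) = √(214677549 - 11658*√1366)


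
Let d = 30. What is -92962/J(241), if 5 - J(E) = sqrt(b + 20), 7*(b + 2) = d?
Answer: -3253670/19 - 185924*sqrt(273)/19 ≈ -3.3293e+5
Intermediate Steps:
b = 16/7 (b = -2 + (1/7)*30 = -2 + 30/7 = 16/7 ≈ 2.2857)
J(E) = 5 - 2*sqrt(273)/7 (J(E) = 5 - sqrt(16/7 + 20) = 5 - sqrt(156/7) = 5 - 2*sqrt(273)/7)
-92962/J(241) = -92962/(5 - 2*sqrt(273)/7)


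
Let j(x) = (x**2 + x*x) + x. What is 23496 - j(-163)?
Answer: -29479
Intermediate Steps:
j(x) = x + 2*x**2 (j(x) = (x**2 + x**2) + x = 2*x**2 + x = x + 2*x**2)
23496 - j(-163) = 23496 - (-163)*(1 + 2*(-163)) = 23496 - (-163)*(1 - 326) = 23496 - (-163)*(-325) = 23496 - 1*52975 = 23496 - 52975 = -29479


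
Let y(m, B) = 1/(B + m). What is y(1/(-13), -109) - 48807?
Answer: -69208339/1418 ≈ -48807.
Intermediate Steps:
y(1/(-13), -109) - 48807 = 1/(-109 + 1/(-13)) - 48807 = 1/(-109 - 1/13) - 48807 = 1/(-1418/13) - 48807 = -13/1418 - 48807 = -69208339/1418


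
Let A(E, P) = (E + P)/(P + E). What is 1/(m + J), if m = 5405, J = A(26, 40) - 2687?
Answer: 1/2719 ≈ 0.00036778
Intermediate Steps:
A(E, P) = 1 (A(E, P) = (E + P)/(E + P) = 1)
J = -2686 (J = 1 - 2687 = -2686)
1/(m + J) = 1/(5405 - 2686) = 1/2719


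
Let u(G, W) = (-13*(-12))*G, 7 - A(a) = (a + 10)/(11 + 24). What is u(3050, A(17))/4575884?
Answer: 118950/1143971 ≈ 0.10398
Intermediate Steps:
A(a) = 47/7 - a/35 (A(a) = 7 - (a + 10)/(11 + 24) = 7 - (10 + a)/35 = 7 - (2/7 + a/35) = 7 + (-2/7 - a/35) = 47/7 - a/35)
u(G, W) = 156*G
u(3050, A(17))/4575884 = (156*3050)/4575884 = 475800*(1/4575884) = 118950/1143971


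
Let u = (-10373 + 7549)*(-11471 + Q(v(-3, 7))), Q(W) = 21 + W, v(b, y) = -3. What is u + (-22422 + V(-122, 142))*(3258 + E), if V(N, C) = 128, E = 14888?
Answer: -372203652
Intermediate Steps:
u = 32343272 (u = (-10373 + 7549)*(-11471 + (21 - 3)) = -2824*(-11471 + 18) = -2824*(-11453) = 32343272)
u + (-22422 + V(-122, 142))*(3258 + E) = 32343272 + (-22422 + 128)*(3258 + 14888) = 32343272 - 22294*18146 = 32343272 - 404546924 = -372203652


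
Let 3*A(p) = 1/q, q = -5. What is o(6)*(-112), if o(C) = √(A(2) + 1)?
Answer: -112*√210/15 ≈ -108.20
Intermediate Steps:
A(p) = -1/15 (A(p) = (⅓)/(-5) = (⅓)*(-⅕) = -1/15)
o(C) = √210/15 (o(C) = √(-1/15 + 1) = √(14/15) = √210/15)
o(6)*(-112) = (√210/15)*(-112) = -112*√210/15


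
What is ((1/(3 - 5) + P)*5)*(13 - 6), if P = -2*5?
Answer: -735/2 ≈ -367.50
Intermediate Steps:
P = -10
((1/(3 - 5) + P)*5)*(13 - 6) = ((1/(3 - 5) - 10)*5)*(13 - 6) = ((1/(-2) - 10)*5)*7 = ((-½ - 10)*5)*7 = -21/2*5*7 = -105/2*7 = -735/2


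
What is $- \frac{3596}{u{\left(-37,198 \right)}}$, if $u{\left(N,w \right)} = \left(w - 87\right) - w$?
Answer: $\frac{124}{3} \approx 41.333$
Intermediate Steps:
$u{\left(N,w \right)} = -87$ ($u{\left(N,w \right)} = \left(-87 + w\right) - w = -87$)
$- \frac{3596}{u{\left(-37,198 \right)}} = - \frac{3596}{-87} = \left(-3596\right) \left(- \frac{1}{87}\right) = \frac{124}{3}$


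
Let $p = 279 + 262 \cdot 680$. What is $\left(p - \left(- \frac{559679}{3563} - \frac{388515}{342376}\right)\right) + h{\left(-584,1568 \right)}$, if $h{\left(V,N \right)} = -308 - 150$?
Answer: $\frac{217309479572177}{1219885688} \approx 1.7814 \cdot 10^{5}$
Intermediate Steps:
$h{\left(V,N \right)} = -458$ ($h{\left(V,N \right)} = -308 - 150 = -458$)
$p = 178439$ ($p = 279 + 178160 = 178439$)
$\left(p - \left(- \frac{559679}{3563} - \frac{388515}{342376}\right)\right) + h{\left(-584,1568 \right)} = \left(178439 - \left(- \frac{559679}{3563} - \frac{388515}{342376}\right)\right) - 458 = \left(178439 - - \frac{193004936249}{1219885688}\right) - 458 = \left(178439 + \left(\frac{388515}{342376} + \frac{559679}{3563}\right)\right) - 458 = \left(178439 + \frac{193004936249}{1219885688}\right) - 458 = \frac{217868187217281}{1219885688} - 458 = \frac{217309479572177}{1219885688}$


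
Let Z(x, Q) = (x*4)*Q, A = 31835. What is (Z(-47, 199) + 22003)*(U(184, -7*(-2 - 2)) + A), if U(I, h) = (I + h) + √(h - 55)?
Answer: -493812223 - 46227*I*√3 ≈ -4.9381e+8 - 80068.0*I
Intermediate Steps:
Z(x, Q) = 4*Q*x (Z(x, Q) = (4*x)*Q = 4*Q*x)
U(I, h) = I + h + √(-55 + h) (U(I, h) = (I + h) + √(-55 + h) = I + h + √(-55 + h))
(Z(-47, 199) + 22003)*(U(184, -7*(-2 - 2)) + A) = (4*199*(-47) + 22003)*((184 - 7*(-2 - 2) + √(-55 - 7*(-2 - 2))) + 31835) = (-37412 + 22003)*((184 - 7*(-4) + √(-55 - 7*(-4))) + 31835) = -15409*((184 + 28 + √(-55 + 28)) + 31835) = -15409*((184 + 28 + √(-27)) + 31835) = -15409*((184 + 28 + 3*I*√3) + 31835) = -15409*((212 + 3*I*√3) + 31835) = -15409*(32047 + 3*I*√3) = -493812223 - 46227*I*√3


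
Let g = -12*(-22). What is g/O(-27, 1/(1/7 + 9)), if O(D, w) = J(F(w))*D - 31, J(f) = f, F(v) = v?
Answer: -16896/2173 ≈ -7.7754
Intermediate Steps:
O(D, w) = -31 + D*w (O(D, w) = w*D - 31 = D*w - 31 = -31 + D*w)
g = 264
g/O(-27, 1/(1/7 + 9)) = 264/(-31 - 27/(1/7 + 9)) = 264/(-31 - 27/(⅐ + 9)) = 264/(-31 - 27/64/7) = 264/(-31 - 27*7/64) = 264/(-31 - 189/64) = 264/(-2173/64) = 264*(-64/2173) = -16896/2173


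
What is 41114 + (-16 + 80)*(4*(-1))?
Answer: 40858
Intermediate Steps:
41114 + (-16 + 80)*(4*(-1)) = 41114 + 64*(-4) = 41114 - 256 = 40858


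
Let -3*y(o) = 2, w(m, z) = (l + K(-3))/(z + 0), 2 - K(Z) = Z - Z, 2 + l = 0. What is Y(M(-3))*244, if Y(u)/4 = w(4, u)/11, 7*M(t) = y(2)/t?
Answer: 0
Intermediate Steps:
l = -2 (l = -2 + 0 = -2)
K(Z) = 2 (K(Z) = 2 - (Z - Z) = 2 - 1*0 = 2 + 0 = 2)
w(m, z) = 0 (w(m, z) = (-2 + 2)/(z + 0) = 0/z = 0)
y(o) = -⅔ (y(o) = -⅓*2 = -⅔)
M(t) = -2/(21*t) (M(t) = (-2/(3*t))/7 = -2/(21*t))
Y(u) = 0 (Y(u) = 4*(0/11) = 4*(0*(1/11)) = 4*0 = 0)
Y(M(-3))*244 = 0*244 = 0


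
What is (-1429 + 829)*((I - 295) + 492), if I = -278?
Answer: 48600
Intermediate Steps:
(-1429 + 829)*((I - 295) + 492) = (-1429 + 829)*((-278 - 295) + 492) = -600*(-573 + 492) = -600*(-81) = 48600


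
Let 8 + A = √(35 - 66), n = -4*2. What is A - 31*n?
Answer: 240 + I*√31 ≈ 240.0 + 5.5678*I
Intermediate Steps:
n = -8
A = -8 + I*√31 (A = -8 + √(35 - 66) = -8 + √(-31) = -8 + I*√31 ≈ -8.0 + 5.5678*I)
A - 31*n = (-8 + I*√31) - 31*(-8) = (-8 + I*√31) + 248 = 240 + I*√31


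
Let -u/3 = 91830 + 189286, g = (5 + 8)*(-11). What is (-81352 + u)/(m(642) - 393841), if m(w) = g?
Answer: 231175/98496 ≈ 2.3470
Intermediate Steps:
g = -143 (g = 13*(-11) = -143)
m(w) = -143
u = -843348 (u = -3*(91830 + 189286) = -3*281116 = -843348)
(-81352 + u)/(m(642) - 393841) = (-81352 - 843348)/(-143 - 393841) = -924700/(-393984) = -924700*(-1/393984) = 231175/98496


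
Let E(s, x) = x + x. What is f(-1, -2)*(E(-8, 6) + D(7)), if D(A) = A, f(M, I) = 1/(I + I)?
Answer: -19/4 ≈ -4.7500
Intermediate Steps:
E(s, x) = 2*x
f(M, I) = 1/(2*I)
f(-1, -2)*(E(-8, 6) + D(7)) = ((1/2)/(-2))*(2*6 + 7) = ((1/2)*(-1/2))*(12 + 7) = -1/4*19 = -19/4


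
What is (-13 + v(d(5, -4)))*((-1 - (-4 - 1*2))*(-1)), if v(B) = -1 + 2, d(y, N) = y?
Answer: 60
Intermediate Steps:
v(B) = 1
(-13 + v(d(5, -4)))*((-1 - (-4 - 1*2))*(-1)) = (-13 + 1)*((-1 - (-4 - 1*2))*(-1)) = -12*(-1 - (-4 - 2))*(-1) = -12*(-1 - 1*(-6))*(-1) = -12*(-1 + 6)*(-1) = -60*(-1) = -12*(-5) = 60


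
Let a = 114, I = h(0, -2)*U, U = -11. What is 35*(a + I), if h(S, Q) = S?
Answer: 3990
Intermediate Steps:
I = 0 (I = 0*(-11) = 0)
35*(a + I) = 35*(114 + 0) = 35*114 = 3990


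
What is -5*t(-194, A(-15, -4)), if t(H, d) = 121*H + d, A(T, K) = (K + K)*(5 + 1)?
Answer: 117610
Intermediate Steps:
A(T, K) = 12*K (A(T, K) = (2*K)*6 = 12*K)
t(H, d) = d + 121*H
-5*t(-194, A(-15, -4)) = -5*(12*(-4) + 121*(-194)) = -5*(-48 - 23474) = -5*(-23522) = 117610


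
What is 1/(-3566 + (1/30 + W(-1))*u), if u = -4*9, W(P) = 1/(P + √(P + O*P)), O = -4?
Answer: -44815/160658588 + 225*√3/160658588 ≈ -0.00027652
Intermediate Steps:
W(P) = 1/(P + √3*√(-P)) (W(P) = 1/(P + √(P - 4*P)) = 1/(P + √(-3*P)) = 1/(P + √3*√(-P)))
u = -36
1/(-3566 + (1/30 + W(-1))*u) = 1/(-3566 + (1/30 + 1/(-1 + √3*√(-1*(-1))))*(-36)) = 1/(-3566 + (1/30 + 1/(-1 + √3*√1))*(-36)) = 1/(-3566 + (1/30 + 1/(-1 + √3*1))*(-36)) = 1/(-3566 + (1/30 + 1/(-1 + √3))*(-36)) = 1/(-3566 + (-6/5 - 36/(-1 + √3))) = 1/(-17836/5 - 36/(-1 + √3))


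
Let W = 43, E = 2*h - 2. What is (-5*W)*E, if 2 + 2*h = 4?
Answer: 0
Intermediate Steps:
h = 1 (h = -1 + (1/2)*4 = -1 + 2 = 1)
E = 0 (E = 2*1 - 2 = 2 - 2 = 0)
(-5*W)*E = -5*43*0 = -215*0 = 0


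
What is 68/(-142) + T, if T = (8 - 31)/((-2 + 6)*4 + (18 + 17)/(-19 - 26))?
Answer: -19355/9727 ≈ -1.9898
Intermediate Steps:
T = -207/137 (T = -23/(4*4 + 35/(-45)) = -23/(16 + 35*(-1/45)) = -23/(16 - 7/9) = -23/137/9 = -23*9/137 = -207/137 ≈ -1.5109)
68/(-142) + T = 68/(-142) - 207/137 = -1/142*68 - 207/137 = -34/71 - 207/137 = -19355/9727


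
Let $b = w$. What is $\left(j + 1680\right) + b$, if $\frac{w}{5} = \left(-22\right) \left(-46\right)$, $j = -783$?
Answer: $5957$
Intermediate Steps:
$w = 5060$ ($w = 5 \left(\left(-22\right) \left(-46\right)\right) = 5 \cdot 1012 = 5060$)
$b = 5060$
$\left(j + 1680\right) + b = \left(-783 + 1680\right) + 5060 = 897 + 5060 = 5957$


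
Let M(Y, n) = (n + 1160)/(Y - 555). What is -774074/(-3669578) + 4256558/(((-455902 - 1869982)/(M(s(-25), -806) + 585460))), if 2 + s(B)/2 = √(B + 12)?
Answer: -2498280559093472194662/2331707291930489 + 753410766*I*√13/181728876043 ≈ -1.0714e+6 + 0.014948*I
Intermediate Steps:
s(B) = -4 + 2*√(12 + B) (s(B) = -4 + 2*√(B + 12) = -4 + 2*√(12 + B))
M(Y, n) = (1160 + n)/(-555 + Y)
-774074/(-3669578) + 4256558/(((-455902 - 1869982)/(M(s(-25), -806) + 585460))) = -774074/(-3669578) + 4256558/(((-455902 - 1869982)/((1160 - 806)/(-555 + (-4 + 2*√(12 - 25))) + 585460))) = -774074*(-1/3669578) + 4256558/((-2325884/(354/(-555 + (-4 + 2*√(-13))) + 585460))) = 387037/1834789 + 4256558/((-2325884/(354/(-555 + (-4 + 2*(I*√13))) + 585460))) = 387037/1834789 + 4256558/((-2325884/(354/(-555 + (-4 + 2*I*√13)) + 585460))) = 387037/1834789 + 4256558/((-2325884/(354/(-559 + 2*I*√13) + 585460))) = 387037/1834789 + 4256558/((-2325884/(585460 + 354/(-559 + 2*I*√13)))) = 387037/1834789 + 4256558*(-146365/581471 - 177/(1162942*(-559 + 2*I*√13))) = 387037/1834789 + (-623011111670/581471 - 376705383/(581471*(-559 + 2*I*√13))) = -9447055450571043/8817161939 - 376705383/(581471*(-559 + 2*I*√13))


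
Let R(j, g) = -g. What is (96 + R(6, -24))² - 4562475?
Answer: -4548075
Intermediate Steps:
(96 + R(6, -24))² - 4562475 = (96 - 1*(-24))² - 4562475 = (96 + 24)² - 4562475 = 120² - 4562475 = 14400 - 4562475 = -4548075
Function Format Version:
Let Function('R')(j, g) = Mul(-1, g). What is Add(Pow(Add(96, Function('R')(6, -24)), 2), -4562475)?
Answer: -4548075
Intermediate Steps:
Add(Pow(Add(96, Function('R')(6, -24)), 2), -4562475) = Add(Pow(Add(96, Mul(-1, -24)), 2), -4562475) = Add(Pow(Add(96, 24), 2), -4562475) = Add(Pow(120, 2), -4562475) = Add(14400, -4562475) = -4548075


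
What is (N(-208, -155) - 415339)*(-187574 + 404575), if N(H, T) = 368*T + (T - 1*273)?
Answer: -102599591807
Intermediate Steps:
N(H, T) = -273 + 369*T (N(H, T) = 368*T + (T - 273) = 368*T + (-273 + T) = -273 + 369*T)
(N(-208, -155) - 415339)*(-187574 + 404575) = ((-273 + 369*(-155)) - 415339)*(-187574 + 404575) = ((-273 - 57195) - 415339)*217001 = (-57468 - 415339)*217001 = -472807*217001 = -102599591807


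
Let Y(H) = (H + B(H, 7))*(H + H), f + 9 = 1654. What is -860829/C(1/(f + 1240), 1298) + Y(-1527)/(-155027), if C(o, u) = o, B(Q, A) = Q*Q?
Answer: -385001145913047/155027 ≈ -2.4834e+9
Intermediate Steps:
f = 1645 (f = -9 + 1654 = 1645)
B(Q, A) = Q**2
Y(H) = 2*H*(H + H**2) (Y(H) = (H + H**2)*(H + H) = (H + H**2)*(2*H) = 2*H*(H + H**2))
-860829/C(1/(f + 1240), 1298) + Y(-1527)/(-155027) = -860829/(1/(1645 + 1240)) + (2*(-1527)**2*(1 - 1527))/(-155027) = -860829/(1/2885) + (2*2331729*(-1526))*(-1/155027) = -860829/1/2885 - 7116436908*(-1/155027) = -860829*2885 + 7116436908/155027 = -2483491665 + 7116436908/155027 = -385001145913047/155027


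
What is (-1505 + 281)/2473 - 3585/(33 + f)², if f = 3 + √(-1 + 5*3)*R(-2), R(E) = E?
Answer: -346711389/95062120 - 6453*√14/19220 ≈ -4.9035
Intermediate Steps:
f = 3 - 2*√14 (f = 3 + √(-1 + 5*3)*(-2) = 3 + √(-1 + 15)*(-2) = 3 + √14*(-2) = 3 - 2*√14 ≈ -4.4833)
(-1505 + 281)/2473 - 3585/(33 + f)² = (-1505 + 281)/2473 - 3585/(33 + (3 - 2*√14))² = -1224*1/2473 - 3585/(36 - 2*√14)² = -1224/2473 - 3585/(36 - 2*√14)²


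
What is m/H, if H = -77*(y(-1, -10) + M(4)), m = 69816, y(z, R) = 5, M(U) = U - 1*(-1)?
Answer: -34908/385 ≈ -90.670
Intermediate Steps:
M(U) = 1 + U (M(U) = U + 1 = 1 + U)
H = -770 (H = -77*(5 + (1 + 4)) = -77*(5 + 5) = -77*10 = -770)
m/H = 69816/(-770) = 69816*(-1/770) = -34908/385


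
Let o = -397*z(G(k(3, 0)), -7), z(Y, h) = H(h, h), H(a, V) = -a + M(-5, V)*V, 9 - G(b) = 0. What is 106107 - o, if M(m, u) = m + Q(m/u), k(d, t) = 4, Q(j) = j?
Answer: 120796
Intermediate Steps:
G(b) = 9 (G(b) = 9 - 1*0 = 9 + 0 = 9)
M(m, u) = m + m/u
H(a, V) = -a + V*(-5 - 5/V) (H(a, V) = -a + (-5 - 5/V)*V = -a + V*(-5 - 5/V))
z(Y, h) = -5 - 6*h (z(Y, h) = -5 - h - 5*h = -5 - 6*h)
o = -14689 (o = -397*(-5 - 6*(-7)) = -397*(-5 + 42) = -397*37 = -14689)
106107 - o = 106107 - 1*(-14689) = 106107 + 14689 = 120796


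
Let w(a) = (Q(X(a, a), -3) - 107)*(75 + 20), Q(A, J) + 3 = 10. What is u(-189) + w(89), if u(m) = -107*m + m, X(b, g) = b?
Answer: 10534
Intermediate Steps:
Q(A, J) = 7 (Q(A, J) = -3 + 10 = 7)
u(m) = -106*m
w(a) = -9500 (w(a) = (7 - 107)*(75 + 20) = -100*95 = -9500)
u(-189) + w(89) = -106*(-189) - 9500 = 20034 - 9500 = 10534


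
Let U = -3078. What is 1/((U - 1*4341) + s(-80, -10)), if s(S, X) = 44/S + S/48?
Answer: -60/445273 ≈ -0.00013475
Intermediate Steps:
s(S, X) = 44/S + S/48 (s(S, X) = 44/S + S*(1/48) = 44/S + S/48)
1/((U - 1*4341) + s(-80, -10)) = 1/((-3078 - 1*4341) + (44/(-80) + (1/48)*(-80))) = 1/((-3078 - 4341) + (44*(-1/80) - 5/3)) = 1/(-7419 + (-11/20 - 5/3)) = 1/(-7419 - 133/60) = 1/(-445273/60) = -60/445273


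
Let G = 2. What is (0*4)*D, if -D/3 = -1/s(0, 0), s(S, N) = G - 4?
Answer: 0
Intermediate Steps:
s(S, N) = -2 (s(S, N) = 2 - 4 = -2)
D = -3/2 (D = -(-3)/(-2) = -(-3)*(-1)/2 = -3*1/2 = -3/2 ≈ -1.5000)
(0*4)*D = (0*4)*(-3/2) = 0*(-3/2) = 0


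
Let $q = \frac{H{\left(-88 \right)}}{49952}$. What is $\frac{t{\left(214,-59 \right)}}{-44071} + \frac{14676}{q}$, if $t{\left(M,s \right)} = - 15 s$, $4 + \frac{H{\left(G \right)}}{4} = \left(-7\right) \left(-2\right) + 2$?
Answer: $\frac{673088625619}{44071} \approx 1.5273 \cdot 10^{7}$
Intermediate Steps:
$H{\left(G \right)} = 48$ ($H{\left(G \right)} = -16 + 4 \left(\left(-7\right) \left(-2\right) + 2\right) = -16 + 4 \left(14 + 2\right) = -16 + 4 \cdot 16 = -16 + 64 = 48$)
$q = \frac{3}{3122}$ ($q = \frac{48}{49952} = 48 \cdot \frac{1}{49952} = \frac{3}{3122} \approx 0.00096092$)
$\frac{t{\left(214,-59 \right)}}{-44071} + \frac{14676}{q} = \frac{\left(-15\right) \left(-59\right)}{-44071} + \frac{14676}{\frac{3}{3122}} = 885 \left(- \frac{1}{44071}\right) + 14676 \cdot \frac{3122}{3} = - \frac{885}{44071} + 15272824 = \frac{673088625619}{44071}$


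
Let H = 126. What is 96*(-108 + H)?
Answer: 1728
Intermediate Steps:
96*(-108 + H) = 96*(-108 + 126) = 96*18 = 1728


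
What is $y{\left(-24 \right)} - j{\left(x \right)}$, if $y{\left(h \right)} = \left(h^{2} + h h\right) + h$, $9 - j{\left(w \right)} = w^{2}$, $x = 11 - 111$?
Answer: $11119$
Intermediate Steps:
$x = -100$ ($x = 11 - 111 = -100$)
$j{\left(w \right)} = 9 - w^{2}$
$y{\left(h \right)} = h + 2 h^{2}$ ($y{\left(h \right)} = \left(h^{2} + h^{2}\right) + h = 2 h^{2} + h = h + 2 h^{2}$)
$y{\left(-24 \right)} - j{\left(x \right)} = - 24 \left(1 + 2 \left(-24\right)\right) - \left(9 - \left(-100\right)^{2}\right) = - 24 \left(1 - 48\right) - \left(9 - 10000\right) = \left(-24\right) \left(-47\right) - \left(9 - 10000\right) = 1128 - -9991 = 1128 + 9991 = 11119$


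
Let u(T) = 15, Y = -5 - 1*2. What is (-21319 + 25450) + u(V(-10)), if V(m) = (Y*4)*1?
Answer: 4146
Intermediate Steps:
Y = -7 (Y = -5 - 2 = -7)
V(m) = -28 (V(m) = -7*4*1 = -28*1 = -28)
(-21319 + 25450) + u(V(-10)) = (-21319 + 25450) + 15 = 4131 + 15 = 4146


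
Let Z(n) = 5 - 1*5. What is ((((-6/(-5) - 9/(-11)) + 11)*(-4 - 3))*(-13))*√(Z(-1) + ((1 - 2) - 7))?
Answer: 130312*I*√2/55 ≈ 3350.7*I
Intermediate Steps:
Z(n) = 0 (Z(n) = 5 - 5 = 0)
((((-6/(-5) - 9/(-11)) + 11)*(-4 - 3))*(-13))*√(Z(-1) + ((1 - 2) - 7)) = ((((-6/(-5) - 9/(-11)) + 11)*(-4 - 3))*(-13))*√(0 + ((1 - 2) - 7)) = ((((-6*(-⅕) - 9*(-1/11)) + 11)*(-7))*(-13))*√(0 + (-1 - 7)) = ((((6/5 + 9/11) + 11)*(-7))*(-13))*√(0 - 8) = (((111/55 + 11)*(-7))*(-13))*√(-8) = (((716/55)*(-7))*(-13))*(2*I*√2) = (-5012/55*(-13))*(2*I*√2) = 65156*(2*I*√2)/55 = 130312*I*√2/55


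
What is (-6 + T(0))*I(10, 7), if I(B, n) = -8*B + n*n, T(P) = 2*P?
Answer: 186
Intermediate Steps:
I(B, n) = n² - 8*B (I(B, n) = -8*B + n² = n² - 8*B)
(-6 + T(0))*I(10, 7) = (-6 + 2*0)*(7² - 8*10) = (-6 + 0)*(49 - 80) = -6*(-31) = 186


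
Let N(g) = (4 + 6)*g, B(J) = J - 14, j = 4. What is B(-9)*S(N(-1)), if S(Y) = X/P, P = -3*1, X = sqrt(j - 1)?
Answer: 23*sqrt(3)/3 ≈ 13.279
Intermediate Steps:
X = sqrt(3) (X = sqrt(4 - 1) = sqrt(3) ≈ 1.7320)
B(J) = -14 + J
N(g) = 10*g
P = -3
S(Y) = -sqrt(3)/3 (S(Y) = sqrt(3)/(-3) = sqrt(3)*(-1/3) = -sqrt(3)/3)
B(-9)*S(N(-1)) = (-14 - 9)*(-sqrt(3)/3) = -(-23)*sqrt(3)/3 = 23*sqrt(3)/3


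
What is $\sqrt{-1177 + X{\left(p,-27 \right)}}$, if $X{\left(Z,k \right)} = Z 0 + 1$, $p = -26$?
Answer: $14 i \sqrt{6} \approx 34.293 i$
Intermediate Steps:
$X{\left(Z,k \right)} = 1$ ($X{\left(Z,k \right)} = 0 + 1 = 1$)
$\sqrt{-1177 + X{\left(p,-27 \right)}} = \sqrt{-1177 + 1} = \sqrt{-1176} = 14 i \sqrt{6}$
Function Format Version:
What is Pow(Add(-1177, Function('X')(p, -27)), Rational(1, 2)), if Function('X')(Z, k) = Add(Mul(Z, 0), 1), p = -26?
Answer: Mul(14, I, Pow(6, Rational(1, 2))) ≈ Mul(34.293, I)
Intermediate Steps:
Function('X')(Z, k) = 1 (Function('X')(Z, k) = Add(0, 1) = 1)
Pow(Add(-1177, Function('X')(p, -27)), Rational(1, 2)) = Pow(Add(-1177, 1), Rational(1, 2)) = Pow(-1176, Rational(1, 2)) = Mul(14, I, Pow(6, Rational(1, 2)))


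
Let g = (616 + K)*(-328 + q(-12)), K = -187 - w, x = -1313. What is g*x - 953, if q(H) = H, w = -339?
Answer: 342849607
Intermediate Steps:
K = 152 (K = -187 - 1*(-339) = -187 + 339 = 152)
g = -261120 (g = (616 + 152)*(-328 - 12) = 768*(-340) = -261120)
g*x - 953 = -261120*(-1313) - 953 = 342850560 - 953 = 342849607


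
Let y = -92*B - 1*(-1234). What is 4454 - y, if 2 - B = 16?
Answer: 1932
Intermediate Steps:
B = -14 (B = 2 - 1*16 = 2 - 16 = -14)
y = 2522 (y = -92*(-14) - 1*(-1234) = 1288 + 1234 = 2522)
4454 - y = 4454 - 1*2522 = 4454 - 2522 = 1932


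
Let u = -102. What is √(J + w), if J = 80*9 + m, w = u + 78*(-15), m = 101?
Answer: I*√451 ≈ 21.237*I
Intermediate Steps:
w = -1272 (w = -102 + 78*(-15) = -102 - 1170 = -1272)
J = 821 (J = 80*9 + 101 = 720 + 101 = 821)
√(J + w) = √(821 - 1272) = √(-451) = I*√451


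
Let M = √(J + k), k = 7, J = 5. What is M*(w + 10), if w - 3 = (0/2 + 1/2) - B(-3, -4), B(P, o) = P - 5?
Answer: 43*√3 ≈ 74.478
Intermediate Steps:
B(P, o) = -5 + P
w = 23/2 (w = 3 + ((0/2 + 1/2) - (-5 - 3)) = 3 + ((0*(½) + 1*(½)) - 1*(-8)) = 3 + ((0 + ½) + 8) = 3 + (½ + 8) = 3 + 17/2 = 23/2 ≈ 11.500)
M = 2*√3 (M = √(5 + 7) = √12 = 2*√3 ≈ 3.4641)
M*(w + 10) = (2*√3)*(23/2 + 10) = (2*√3)*(43/2) = 43*√3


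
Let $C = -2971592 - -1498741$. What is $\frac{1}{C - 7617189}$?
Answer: $- \frac{1}{9090040} \approx -1.1001 \cdot 10^{-7}$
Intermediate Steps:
$C = -1472851$ ($C = -2971592 + 1498741 = -1472851$)
$\frac{1}{C - 7617189} = \frac{1}{-1472851 - 7617189} = \frac{1}{-9090040} = - \frac{1}{9090040}$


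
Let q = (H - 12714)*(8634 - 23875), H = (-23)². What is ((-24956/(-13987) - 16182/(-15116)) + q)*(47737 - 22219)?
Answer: 250488102662253959325/52856873 ≈ 4.7390e+12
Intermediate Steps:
H = 529
q = 185711585 (q = (529 - 12714)*(8634 - 23875) = -12185*(-15241) = 185711585)
((-24956/(-13987) - 16182/(-15116)) + q)*(47737 - 22219) = ((-24956/(-13987) - 16182/(-15116)) + 185711585)*(47737 - 22219) = ((-24956*(-1/13987) - 16182*(-1/15116)) + 185711585)*25518 = ((24956/13987 + 8091/7558) + 185711585)*25518 = (301786265/105713746 + 185711585)*25518 = (19632267627733675/105713746)*25518 = 250488102662253959325/52856873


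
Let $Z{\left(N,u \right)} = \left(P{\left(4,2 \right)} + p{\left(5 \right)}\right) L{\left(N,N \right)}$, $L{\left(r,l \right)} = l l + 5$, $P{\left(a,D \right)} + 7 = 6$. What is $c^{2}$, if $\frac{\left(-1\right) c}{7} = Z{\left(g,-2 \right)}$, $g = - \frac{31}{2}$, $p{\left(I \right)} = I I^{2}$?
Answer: $45316617129$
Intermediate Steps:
$P{\left(a,D \right)} = -1$ ($P{\left(a,D \right)} = -7 + 6 = -1$)
$p{\left(I \right)} = I^{3}$
$g = - \frac{31}{2}$ ($g = \left(-31\right) \frac{1}{2} = - \frac{31}{2} \approx -15.5$)
$L{\left(r,l \right)} = 5 + l^{2}$ ($L{\left(r,l \right)} = l^{2} + 5 = 5 + l^{2}$)
$Z{\left(N,u \right)} = 620 + 124 N^{2}$ ($Z{\left(N,u \right)} = \left(-1 + 5^{3}\right) \left(5 + N^{2}\right) = \left(-1 + 125\right) \left(5 + N^{2}\right) = 124 \left(5 + N^{2}\right) = 620 + 124 N^{2}$)
$c = -212877$ ($c = - 7 \left(620 + 124 \left(- \frac{31}{2}\right)^{2}\right) = - 7 \left(620 + 124 \cdot \frac{961}{4}\right) = - 7 \left(620 + 29791\right) = \left(-7\right) 30411 = -212877$)
$c^{2} = \left(-212877\right)^{2} = 45316617129$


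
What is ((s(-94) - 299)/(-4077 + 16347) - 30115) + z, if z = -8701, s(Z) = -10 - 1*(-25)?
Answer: -238136302/6135 ≈ -38816.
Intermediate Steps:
s(Z) = 15 (s(Z) = -10 + 25 = 15)
((s(-94) - 299)/(-4077 + 16347) - 30115) + z = ((15 - 299)/(-4077 + 16347) - 30115) - 8701 = (-284/12270 - 30115) - 8701 = (-284*1/12270 - 30115) - 8701 = (-142/6135 - 30115) - 8701 = -184755667/6135 - 8701 = -238136302/6135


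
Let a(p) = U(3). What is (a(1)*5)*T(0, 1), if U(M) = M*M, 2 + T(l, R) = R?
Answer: -45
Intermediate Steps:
T(l, R) = -2 + R
U(M) = M²
a(p) = 9 (a(p) = 3² = 9)
(a(1)*5)*T(0, 1) = (9*5)*(-2 + 1) = 45*(-1) = -45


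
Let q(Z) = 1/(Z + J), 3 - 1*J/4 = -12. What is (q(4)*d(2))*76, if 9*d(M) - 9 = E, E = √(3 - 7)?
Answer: 19/16 + 19*I/72 ≈ 1.1875 + 0.26389*I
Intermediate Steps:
J = 60 (J = 12 - 4*(-12) = 12 + 48 = 60)
E = 2*I (E = √(-4) = 2*I ≈ 2.0*I)
d(M) = 1 + 2*I/9 (d(M) = 1 + (2*I)/9 = 1 + 2*I/9)
q(Z) = 1/(60 + Z) (q(Z) = 1/(Z + 60) = 1/(60 + Z))
(q(4)*d(2))*76 = ((1 + 2*I/9)/(60 + 4))*76 = ((1 + 2*I/9)/64)*76 = (1/64 + I/288)*76 = 19/16 + 19*I/72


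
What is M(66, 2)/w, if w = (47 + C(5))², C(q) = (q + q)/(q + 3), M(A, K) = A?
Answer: 1056/37249 ≈ 0.028350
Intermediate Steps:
C(q) = 2*q/(3 + q) (C(q) = (2*q)/(3 + q) = 2*q/(3 + q))
w = 37249/16 (w = (47 + 2*5/(3 + 5))² = (47 + 2*5/8)² = (47 + 2*5*(⅛))² = (47 + 5/4)² = (193/4)² = 37249/16 ≈ 2328.1)
M(66, 2)/w = 66/(37249/16) = 66*(16/37249) = 1056/37249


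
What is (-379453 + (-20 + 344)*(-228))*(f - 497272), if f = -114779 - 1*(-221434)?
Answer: 177076451525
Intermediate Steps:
f = 106655 (f = -114779 + 221434 = 106655)
(-379453 + (-20 + 344)*(-228))*(f - 497272) = (-379453 + (-20 + 344)*(-228))*(106655 - 497272) = (-379453 + 324*(-228))*(-390617) = (-379453 - 73872)*(-390617) = -453325*(-390617) = 177076451525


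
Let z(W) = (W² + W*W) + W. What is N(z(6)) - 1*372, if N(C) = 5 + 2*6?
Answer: -355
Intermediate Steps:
z(W) = W + 2*W² (z(W) = (W² + W²) + W = 2*W² + W = W + 2*W²)
N(C) = 17 (N(C) = 5 + 12 = 17)
N(z(6)) - 1*372 = 17 - 1*372 = 17 - 372 = -355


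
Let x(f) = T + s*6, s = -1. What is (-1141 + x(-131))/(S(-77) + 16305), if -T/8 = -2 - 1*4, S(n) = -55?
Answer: -1099/16250 ≈ -0.067631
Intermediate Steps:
T = 48 (T = -8*(-2 - 1*4) = -8*(-2 - 4) = -8*(-6) = 48)
x(f) = 42 (x(f) = 48 - 1*6 = 48 - 6 = 42)
(-1141 + x(-131))/(S(-77) + 16305) = (-1141 + 42)/(-55 + 16305) = -1099/16250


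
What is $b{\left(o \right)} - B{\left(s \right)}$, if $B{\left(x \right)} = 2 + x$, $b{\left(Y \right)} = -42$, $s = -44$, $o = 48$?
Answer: $0$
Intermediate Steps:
$b{\left(o \right)} - B{\left(s \right)} = -42 - \left(2 - 44\right) = -42 - -42 = -42 + 42 = 0$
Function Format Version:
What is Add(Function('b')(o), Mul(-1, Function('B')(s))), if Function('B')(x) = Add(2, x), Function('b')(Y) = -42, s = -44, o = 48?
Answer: 0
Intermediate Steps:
Add(Function('b')(o), Mul(-1, Function('B')(s))) = Add(-42, Mul(-1, Add(2, -44))) = Add(-42, Mul(-1, -42)) = Add(-42, 42) = 0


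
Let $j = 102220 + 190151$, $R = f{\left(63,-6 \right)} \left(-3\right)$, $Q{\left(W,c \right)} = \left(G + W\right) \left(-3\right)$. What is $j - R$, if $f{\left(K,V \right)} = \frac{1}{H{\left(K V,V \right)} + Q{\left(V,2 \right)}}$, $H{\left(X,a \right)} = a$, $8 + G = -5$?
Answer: $\frac{4970308}{17} \approx 2.9237 \cdot 10^{5}$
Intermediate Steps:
$G = -13$ ($G = -8 - 5 = -13$)
$Q{\left(W,c \right)} = 39 - 3 W$ ($Q{\left(W,c \right)} = \left(-13 + W\right) \left(-3\right) = 39 - 3 W$)
$f{\left(K,V \right)} = \frac{1}{39 - 2 V}$ ($f{\left(K,V \right)} = \frac{1}{V - \left(-39 + 3 V\right)} = \frac{1}{39 - 2 V}$)
$R = - \frac{1}{17}$ ($R = - \frac{1}{-39 + 2 \left(-6\right)} \left(-3\right) = - \frac{1}{-39 - 12} \left(-3\right) = - \frac{1}{-51} \left(-3\right) = \left(-1\right) \left(- \frac{1}{51}\right) \left(-3\right) = \frac{1}{51} \left(-3\right) = - \frac{1}{17} \approx -0.058824$)
$j = 292371$
$j - R = 292371 - - \frac{1}{17} = 292371 + \frac{1}{17} = \frac{4970308}{17}$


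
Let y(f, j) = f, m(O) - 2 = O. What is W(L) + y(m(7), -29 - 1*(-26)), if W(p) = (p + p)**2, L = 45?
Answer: 8109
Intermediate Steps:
m(O) = 2 + O
W(p) = 4*p**2 (W(p) = (2*p)**2 = 4*p**2)
W(L) + y(m(7), -29 - 1*(-26)) = 4*45**2 + (2 + 7) = 4*2025 + 9 = 8100 + 9 = 8109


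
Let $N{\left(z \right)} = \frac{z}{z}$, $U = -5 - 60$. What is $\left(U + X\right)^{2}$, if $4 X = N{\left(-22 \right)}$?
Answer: $\frac{67081}{16} \approx 4192.6$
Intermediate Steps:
$U = -65$ ($U = -5 - 60 = -65$)
$N{\left(z \right)} = 1$
$X = \frac{1}{4}$ ($X = \frac{1}{4} \cdot 1 = \frac{1}{4} \approx 0.25$)
$\left(U + X\right)^{2} = \left(-65 + \frac{1}{4}\right)^{2} = \left(- \frac{259}{4}\right)^{2} = \frac{67081}{16}$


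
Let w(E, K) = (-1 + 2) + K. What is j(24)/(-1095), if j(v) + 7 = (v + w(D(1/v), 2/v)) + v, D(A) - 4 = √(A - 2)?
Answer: -101/2628 ≈ -0.038432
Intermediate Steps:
D(A) = 4 + √(-2 + A) (D(A) = 4 + √(A - 2) = 4 + √(-2 + A))
w(E, K) = 1 + K
j(v) = -6 + 2*v + 2/v (j(v) = -7 + ((v + (1 + 2/v)) + v) = -7 + ((1 + v + 2/v) + v) = -7 + (1 + 2*v + 2/v) = -6 + 2*v + 2/v)
j(24)/(-1095) = (-6 + 2*24 + 2/24)/(-1095) = (-6 + 48 + 2*(1/24))*(-1/1095) = (-6 + 48 + 1/12)*(-1/1095) = (505/12)*(-1/1095) = -101/2628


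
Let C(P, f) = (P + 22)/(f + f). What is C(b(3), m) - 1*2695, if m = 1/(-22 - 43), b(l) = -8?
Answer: -3150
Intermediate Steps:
m = -1/65 (m = 1/(-65) = -1/65 ≈ -0.015385)
C(P, f) = (22 + P)/(2*f) (C(P, f) = (22 + P)/((2*f)) = (22 + P)*(1/(2*f)) = (22 + P)/(2*f))
C(b(3), m) - 1*2695 = (22 - 8)/(2*(-1/65)) - 1*2695 = (½)*(-65)*14 - 2695 = -455 - 2695 = -3150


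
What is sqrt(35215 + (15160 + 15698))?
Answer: sqrt(66073) ≈ 257.05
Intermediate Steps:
sqrt(35215 + (15160 + 15698)) = sqrt(35215 + 30858) = sqrt(66073)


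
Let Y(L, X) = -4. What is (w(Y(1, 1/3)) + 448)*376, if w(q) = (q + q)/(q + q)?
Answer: 168824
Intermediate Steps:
w(q) = 1 (w(q) = (2*q)/((2*q)) = (2*q)*(1/(2*q)) = 1)
(w(Y(1, 1/3)) + 448)*376 = (1 + 448)*376 = 449*376 = 168824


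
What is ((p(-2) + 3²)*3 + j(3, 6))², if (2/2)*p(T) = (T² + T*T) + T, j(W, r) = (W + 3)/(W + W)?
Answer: 2116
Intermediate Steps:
j(W, r) = (3 + W)/(2*W) (j(W, r) = (3 + W)/((2*W)) = (3 + W)*(1/(2*W)) = (3 + W)/(2*W))
p(T) = T + 2*T² (p(T) = (T² + T*T) + T = (T² + T²) + T = 2*T² + T = T + 2*T²)
((p(-2) + 3²)*3 + j(3, 6))² = ((-2*(1 + 2*(-2)) + 3²)*3 + (½)*(3 + 3)/3)² = ((-2*(1 - 4) + 9)*3 + (½)*(⅓)*6)² = ((-2*(-3) + 9)*3 + 1)² = ((6 + 9)*3 + 1)² = (15*3 + 1)² = (45 + 1)² = 46² = 2116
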